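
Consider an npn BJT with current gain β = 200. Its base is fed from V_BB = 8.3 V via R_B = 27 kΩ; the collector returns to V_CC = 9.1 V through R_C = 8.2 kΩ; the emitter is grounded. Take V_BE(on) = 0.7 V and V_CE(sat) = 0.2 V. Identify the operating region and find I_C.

Assume active: I_B = (8.3 − 0.7)/27 = 0.281 mA, giving I_C = β·I_B = 56.3 mA.
But then V_CE = 9.1 − 56.3×8.2 = -453 V < V_CE(sat) = 0.2 V — impossible in the active region.
So the transistor is saturated. With V_CE = 0.2 V, I_C = (V_CC − 0.2)/R_C = 8.9/8.2 = 1.09 mA.
Check: β·I_B = 56.3 mA > I_C = 1.09 mA, confirming saturation.

saturation; I_C ≈ 1.1 mA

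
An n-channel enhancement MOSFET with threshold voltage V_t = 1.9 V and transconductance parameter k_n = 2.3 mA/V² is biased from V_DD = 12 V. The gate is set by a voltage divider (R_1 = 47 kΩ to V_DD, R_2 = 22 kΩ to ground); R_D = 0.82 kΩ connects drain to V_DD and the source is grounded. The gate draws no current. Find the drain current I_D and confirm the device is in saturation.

I_D ≈ 4.3 mA

V_G = V_DD·R_2/(R_1+R_2) = 12×22/69 = 3.83 V. With the source grounded, V_GS = V_G = 3.83 V.
Assume saturation: I_D = (k_n/2)(V_GS − V_t)² = (2.3/2)×(3.83 − 1.9)² = 1.15×1.93² = 4.27 mA.
V_DS = V_DD − I_D·R_D = 12 − 4.27×0.82 = 8.5 V.
Saturation requires V_DS ≥ V_GS − V_t = 1.93 V; 8.5 ≥ 1.93 ✓.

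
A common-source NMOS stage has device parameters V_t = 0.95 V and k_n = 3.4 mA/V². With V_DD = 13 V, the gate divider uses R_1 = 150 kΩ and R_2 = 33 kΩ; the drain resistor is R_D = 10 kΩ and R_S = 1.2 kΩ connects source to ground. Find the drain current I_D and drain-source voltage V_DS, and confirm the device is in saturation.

V_G = V_DD·R_2/(R_1+R_2) = 13×33/183 = 2.34 V.
Assume saturation: I_D = (k_n/2)(V_GS − V_t)² with V_GS = V_G − I_D·R_S = 2.34 − 1.2·I_D.
Substituting gives 2.45·I_D² − 6.69·I_D + 3.3 = 0, with roots I_D = 0.648 or 2.08 mA.
The root I_D = 2.08 mA gives V_GS = -0.157 V ≤ V_t, so take I_D = 0.648 mA.
Then V_GS = 1.57 V and V_DS = V_DD − I_D(R_D+R_S) = 13 − 0.648×11.2 = 5.75 V.
Saturation requires V_DS ≥ V_GS − V_t = 0.617 V; 5.75 ≥ 0.617 ✓.

I_D ≈ 0.65 mA, V_DS ≈ 5.7 V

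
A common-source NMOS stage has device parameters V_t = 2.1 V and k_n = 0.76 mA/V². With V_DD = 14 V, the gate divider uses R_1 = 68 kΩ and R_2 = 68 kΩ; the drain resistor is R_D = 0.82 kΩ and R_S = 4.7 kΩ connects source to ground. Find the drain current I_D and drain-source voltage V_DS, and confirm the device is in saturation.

V_G = V_DD·R_2/(R_1+R_2) = 14×68/136 = 7 V.
Assume saturation: I_D = (k_n/2)(V_GS − V_t)² with V_GS = V_G − I_D·R_S = 7 − 4.7·I_D.
Substituting gives 8.39·I_D² − 18.5·I_D + 9.12 = 0, with roots I_D = 0.745 or 1.46 mA.
The root I_D = 1.46 mA gives V_GS = 0.14 V ≤ V_t, so take I_D = 0.745 mA.
Then V_GS = 3.5 V and V_DS = V_DD − I_D(R_D+R_S) = 14 − 0.745×5.52 = 9.89 V.
Saturation requires V_DS ≥ V_GS − V_t = 1.4 V; 9.89 ≥ 1.4 ✓.

I_D ≈ 0.74 mA, V_DS ≈ 9.9 V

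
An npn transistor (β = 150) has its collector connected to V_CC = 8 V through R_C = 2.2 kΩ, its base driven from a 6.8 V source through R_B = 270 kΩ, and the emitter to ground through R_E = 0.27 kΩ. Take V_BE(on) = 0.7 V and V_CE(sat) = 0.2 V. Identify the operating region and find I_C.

active; I_C ≈ 2.9 mA

Assume active. Base-emitter loop: I_B = (V_BB − V_BE)/(R_B + (β+1)R_E) = (6.8 − 0.7)/(270 + 151×0.27) = 0.0196 mA.
I_C = β·I_B = 150×0.0196 = 2.94 mA.
V_CE = V_CC − I_C·R_C − I_E·R_E = 8 − 2.94×2.2 − 2.96×0.27 = 0.722 V > V_CE(sat), so the active-region assumption holds.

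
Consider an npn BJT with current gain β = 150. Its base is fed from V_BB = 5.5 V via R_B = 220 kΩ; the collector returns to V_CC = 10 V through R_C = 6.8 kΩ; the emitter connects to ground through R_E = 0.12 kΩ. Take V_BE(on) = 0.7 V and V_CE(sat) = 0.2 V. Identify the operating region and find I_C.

Assume active: I_B = (5.5 − 0.7)/(220 + 151×0.12) = 0.0202 mA, I_C = β·I_B = 3.02 mA.
Then V_CE = 10 − 3.02×6.8 − 3.04×0.12 = -10.9 V < 0.2 V — the active assumption fails.
Re-solve with V_CE = 0.2 V. KCL at the emitter: V_E/R_E = (V_BB−0.7−V_E)/R_B + (V_CC−0.2−V_E)/R_C, giving V_E = 0.172 V.
I_C = (V_CC − 0.2 − V_E)/R_C = (9.8 − 0.172)/6.8 = 1.42 mA.
Check: I_B = (4.8 − 0.172)/220 = 0.021 mA, and β·I_B = 3.16 mA > I_C, confirming saturation.

saturation; I_C ≈ 1.4 mA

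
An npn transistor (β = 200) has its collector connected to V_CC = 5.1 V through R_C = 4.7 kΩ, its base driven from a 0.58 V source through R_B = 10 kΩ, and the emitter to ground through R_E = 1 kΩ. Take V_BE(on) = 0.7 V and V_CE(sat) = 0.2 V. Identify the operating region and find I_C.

V_BB = 0.58 V ≤ V_BE(on) = 0.7 V, so the base-emitter junction is not forward biased.
The transistor is in cutoff: I_B = I_C = 0.

cutoff; I_C ≈ 0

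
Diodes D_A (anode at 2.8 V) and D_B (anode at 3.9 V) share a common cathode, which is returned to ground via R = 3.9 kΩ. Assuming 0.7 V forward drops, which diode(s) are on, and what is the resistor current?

Only D_B conducts; I_R ≈ 0.82 mA

Assume both conduct. Then node N would need to be at both 2.8−0.7 = 2.1 V and 3.9−0.7 = 3.2 V, which is impossible.
Assume only D_B conducts: V_N = 3.9 − 0.7 = 3.2 V, so I_R = 3.2/3.9 = 0.821 mA.
Check D_A: its anode-to-cathode voltage is 2.8 − 3.2 = -0.4 V < 0.7 V, so it is off. The assumption is consistent.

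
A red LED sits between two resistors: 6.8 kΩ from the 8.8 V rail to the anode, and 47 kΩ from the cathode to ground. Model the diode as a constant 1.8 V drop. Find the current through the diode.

I ≈ 0.13 mA

The two resistors are in series with the diode, so KVL gives 8.8 = I·6.8 + 1.8 + I·47.
I = (8.8 − 1.8) / (6.8 + 47) kΩ = 7 / 53.8 = 0.13 mA.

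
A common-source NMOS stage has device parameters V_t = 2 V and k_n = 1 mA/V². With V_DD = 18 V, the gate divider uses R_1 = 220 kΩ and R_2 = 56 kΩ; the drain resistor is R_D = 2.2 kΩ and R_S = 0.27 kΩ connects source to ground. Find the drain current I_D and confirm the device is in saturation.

V_G = V_DD·R_2/(R_1+R_2) = 18×56/276 = 3.65 V.
Assume saturation: I_D = (k_n/2)(V_GS − V_t)² with V_GS = V_G − I_D·R_S = 3.65 − 0.27·I_D.
Substituting gives 0.0365·I_D² − 1.45·I_D + 1.36 = 0, with roots I_D = 0.967 or 38.7 mA.
The root I_D = 38.7 mA gives V_GS = -6.8 V ≤ V_t, so take I_D = 0.967 mA.
Then V_GS = 3.39 V and V_DS = V_DD − I_D(R_D+R_S) = 18 − 0.967×2.47 = 15.6 V.
Saturation requires V_DS ≥ V_GS − V_t = 1.39 V; 15.6 ≥ 1.39 ✓.

I_D ≈ 0.97 mA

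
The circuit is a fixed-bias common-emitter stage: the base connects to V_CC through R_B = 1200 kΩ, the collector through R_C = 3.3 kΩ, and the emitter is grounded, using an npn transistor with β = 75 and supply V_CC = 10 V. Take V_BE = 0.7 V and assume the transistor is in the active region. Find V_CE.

Base loop: V_CC = I_B·R_B + V_BE, so I_B = (10 − 0.7)/1200 kΩ = 0.00775 mA.
In the active region I_C = β·I_B = 75 × 0.00775 = 0.581 mA.
Collector loop: V_CE = V_CC − I_C·R_C = 10 − 0.581×3.3 = 8.08 V.
Since V_CE = 8.08 V > V_CE(sat) ≈ 0.2 V, the transistor is in the active region as assumed.

V_CE ≈ 8.1 V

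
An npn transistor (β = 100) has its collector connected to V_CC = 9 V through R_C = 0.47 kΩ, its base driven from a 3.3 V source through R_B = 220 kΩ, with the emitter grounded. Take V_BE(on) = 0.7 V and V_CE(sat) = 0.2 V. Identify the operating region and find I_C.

active; I_C ≈ 1.2 mA

Assume active. Base-emitter loop: I_B = (V_BB − V_BE)/R_B = (3.3 − 0.7)/220 = 0.0118 mA.
I_C = β·I_B = 100×0.0118 = 1.18 mA.
V_CE = V_CC − I_C·R_C = 9 − 1.18×0.47 = 8.44 V > V_CE(sat), so the active-region assumption holds.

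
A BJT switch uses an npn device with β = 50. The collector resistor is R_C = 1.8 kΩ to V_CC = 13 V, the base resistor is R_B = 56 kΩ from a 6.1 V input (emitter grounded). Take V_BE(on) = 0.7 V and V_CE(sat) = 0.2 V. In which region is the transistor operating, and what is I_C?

active; I_C ≈ 4.8 mA

Assume active. Base-emitter loop: I_B = (V_BB − V_BE)/R_B = (6.1 − 0.7)/56 = 0.0964 mA.
I_C = β·I_B = 50×0.0964 = 4.82 mA.
V_CE = V_CC − I_C·R_C = 13 − 4.82×1.8 = 4.32 V > V_CE(sat), so the active-region assumption holds.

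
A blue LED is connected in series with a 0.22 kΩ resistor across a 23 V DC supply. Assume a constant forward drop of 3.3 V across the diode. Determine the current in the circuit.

I ≈ 90 mA

KVL around the loop: 23 = V_D + I·R = 3.3 + I × 0.22 kΩ.
So I = (23 − 3.3) / 0.22 kΩ = 19.7 / 0.22 = 89.5 mA.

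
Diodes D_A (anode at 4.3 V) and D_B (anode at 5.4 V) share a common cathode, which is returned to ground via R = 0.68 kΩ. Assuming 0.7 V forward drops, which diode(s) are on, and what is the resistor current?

Assume both conduct. Then node N would need to be at both 4.3−0.7 = 3.6 V and 5.4−0.7 = 4.7 V, which is impossible.
Assume only D_B conducts: V_N = 5.4 − 0.7 = 4.7 V, so I_R = 4.7/0.68 = 6.91 mA.
Check D_A: its anode-to-cathode voltage is 4.3 − 4.7 = -0.4 V < 0.7 V, so it is off. The assumption is consistent.

Only D_B conducts; I_R ≈ 6.9 mA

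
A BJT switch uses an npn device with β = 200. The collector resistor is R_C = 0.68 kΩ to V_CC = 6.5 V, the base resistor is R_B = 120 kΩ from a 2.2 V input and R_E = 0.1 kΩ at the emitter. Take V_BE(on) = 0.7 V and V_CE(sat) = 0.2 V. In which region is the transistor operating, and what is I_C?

active; I_C ≈ 2.1 mA

Assume active. Base-emitter loop: I_B = (V_BB − V_BE)/(R_B + (β+1)R_E) = (2.2 − 0.7)/(120 + 201×0.1) = 0.0107 mA.
I_C = β·I_B = 200×0.0107 = 2.14 mA.
V_CE = V_CC − I_C·R_C − I_E·R_E = 6.5 − 2.14×0.68 − 2.15×0.1 = 4.83 V > V_CE(sat), so the active-region assumption holds.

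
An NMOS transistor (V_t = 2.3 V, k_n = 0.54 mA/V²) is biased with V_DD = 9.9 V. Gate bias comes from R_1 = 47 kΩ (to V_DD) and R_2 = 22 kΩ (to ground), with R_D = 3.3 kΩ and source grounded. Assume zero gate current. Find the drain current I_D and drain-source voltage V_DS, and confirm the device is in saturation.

V_G = V_DD·R_2/(R_1+R_2) = 9.9×22/69 = 3.16 V. With the source grounded, V_GS = V_G = 3.16 V.
Assume saturation: I_D = (k_n/2)(V_GS − V_t)² = (0.54/2)×(3.16 − 2.3)² = 0.27×0.857² = 0.198 mA.
V_DS = V_DD − I_D·R_D = 9.9 − 0.198×3.3 = 9.25 V.
Saturation requires V_DS ≥ V_GS − V_t = 0.857 V; 9.25 ≥ 0.857 ✓.

I_D ≈ 0.2 mA, V_DS ≈ 9.2 V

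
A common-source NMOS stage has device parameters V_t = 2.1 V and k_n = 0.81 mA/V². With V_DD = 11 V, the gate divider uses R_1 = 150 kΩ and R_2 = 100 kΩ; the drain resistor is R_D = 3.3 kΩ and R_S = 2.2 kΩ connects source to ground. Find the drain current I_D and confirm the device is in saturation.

I_D ≈ 0.53 mA

V_G = V_DD·R_2/(R_1+R_2) = 11×100/250 = 4.4 V.
Assume saturation: I_D = (k_n/2)(V_GS − V_t)² with V_GS = V_G − I_D·R_S = 4.4 − 2.2·I_D.
Substituting gives 1.96·I_D² − 5.1·I_D + 2.14 = 0, with roots I_D = 0.527 or 2.07 mA.
The root I_D = 2.07 mA gives V_GS = -0.163 V ≤ V_t, so take I_D = 0.527 mA.
Then V_GS = 3.24 V and V_DS = V_DD − I_D(R_D+R_S) = 11 − 0.527×5.5 = 8.1 V.
Saturation requires V_DS ≥ V_GS − V_t = 1.14 V; 8.1 ≥ 1.14 ✓.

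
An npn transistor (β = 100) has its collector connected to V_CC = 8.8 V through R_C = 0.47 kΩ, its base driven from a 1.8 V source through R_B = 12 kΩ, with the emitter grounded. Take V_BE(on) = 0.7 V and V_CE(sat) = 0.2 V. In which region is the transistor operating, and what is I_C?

Assume active. Base-emitter loop: I_B = (V_BB − V_BE)/R_B = (1.8 − 0.7)/12 = 0.0917 mA.
I_C = β·I_B = 100×0.0917 = 9.17 mA.
V_CE = V_CC − I_C·R_C = 8.8 − 9.17×0.47 = 4.49 V > V_CE(sat), so the active-region assumption holds.

active; I_C ≈ 9.2 mA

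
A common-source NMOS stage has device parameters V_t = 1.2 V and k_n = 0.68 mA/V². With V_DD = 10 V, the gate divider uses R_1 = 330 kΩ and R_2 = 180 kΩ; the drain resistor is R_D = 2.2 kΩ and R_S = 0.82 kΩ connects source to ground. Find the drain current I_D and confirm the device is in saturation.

V_G = V_DD·R_2/(R_1+R_2) = 10×180/510 = 3.53 V.
Assume saturation: I_D = (k_n/2)(V_GS − V_t)² with V_GS = V_G − I_D·R_S = 3.53 − 0.82·I_D.
Substituting gives 0.229·I_D² − 2.3·I_D + 1.84 = 0, with roots I_D = 0.879 or 9.18 mA.
The root I_D = 9.18 mA gives V_GS = -4 V ≤ V_t, so take I_D = 0.879 mA.
Then V_GS = 2.81 V and V_DS = V_DD − I_D(R_D+R_S) = 10 − 0.879×3.02 = 7.34 V.
Saturation requires V_DS ≥ V_GS − V_t = 1.61 V; 7.34 ≥ 1.61 ✓.

I_D ≈ 0.88 mA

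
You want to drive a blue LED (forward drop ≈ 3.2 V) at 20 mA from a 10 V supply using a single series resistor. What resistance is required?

R ≈ 0.34 kΩ

The resistor drops V_S − V_D = 10 − 3.2 = 6.8 V at 20 mA.
R = 6.8 V / 20 mA = 0.34 kΩ.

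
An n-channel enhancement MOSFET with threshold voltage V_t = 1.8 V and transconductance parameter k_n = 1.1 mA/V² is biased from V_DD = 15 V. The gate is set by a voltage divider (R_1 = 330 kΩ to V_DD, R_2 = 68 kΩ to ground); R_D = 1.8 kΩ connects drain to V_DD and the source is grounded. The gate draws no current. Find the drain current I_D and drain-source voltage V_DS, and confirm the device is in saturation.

V_G = V_DD·R_2/(R_1+R_2) = 15×68/398 = 2.56 V. With the source grounded, V_GS = V_G = 2.56 V.
Assume saturation: I_D = (k_n/2)(V_GS − V_t)² = (1.1/2)×(2.56 − 1.8)² = 0.55×0.763² = 0.32 mA.
V_DS = V_DD − I_D·R_D = 15 − 0.32×1.8 = 14.4 V.
Saturation requires V_DS ≥ V_GS − V_t = 0.763 V; 14.4 ≥ 0.763 ✓.

I_D ≈ 0.32 mA, V_DS ≈ 14 V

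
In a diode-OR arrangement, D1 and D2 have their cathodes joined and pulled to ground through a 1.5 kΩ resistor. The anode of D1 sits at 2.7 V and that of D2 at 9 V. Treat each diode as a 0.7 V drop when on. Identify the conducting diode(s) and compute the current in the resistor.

Only D2 conducts; I_R ≈ 5.5 mA

Assume both conduct. Then node N would need to be at both 2.7−0.7 = 2 V and 9−0.7 = 8.3 V, which is impossible.
Assume only D2 conducts: V_N = 9 − 0.7 = 8.3 V, so I_R = 8.3/1.5 = 5.53 mA.
Check D1: its anode-to-cathode voltage is 2.7 − 8.3 = -5.6 V < 0.7 V, so it is off. The assumption is consistent.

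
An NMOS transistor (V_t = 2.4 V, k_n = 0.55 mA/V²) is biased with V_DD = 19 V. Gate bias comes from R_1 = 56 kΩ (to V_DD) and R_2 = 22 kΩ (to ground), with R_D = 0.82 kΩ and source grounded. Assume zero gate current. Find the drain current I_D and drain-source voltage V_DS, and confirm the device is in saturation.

I_D ≈ 2.4 mA, V_DS ≈ 17 V

V_G = V_DD·R_2/(R_1+R_2) = 19×22/78 = 5.36 V. With the source grounded, V_GS = V_G = 5.36 V.
Assume saturation: I_D = (k_n/2)(V_GS − V_t)² = (0.55/2)×(5.36 − 2.4)² = 0.275×2.96² = 2.41 mA.
V_DS = V_DD − I_D·R_D = 19 − 2.41×0.82 = 17 V.
Saturation requires V_DS ≥ V_GS − V_t = 2.96 V; 17 ≥ 2.96 ✓.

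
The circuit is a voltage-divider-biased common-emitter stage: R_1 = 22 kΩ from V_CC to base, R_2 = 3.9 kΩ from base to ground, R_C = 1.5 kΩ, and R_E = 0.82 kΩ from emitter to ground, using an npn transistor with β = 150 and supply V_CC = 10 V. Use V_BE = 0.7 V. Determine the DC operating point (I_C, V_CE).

Thevenize the base divider: V_Th = V_CC·R_2/(R_1+R_2) = 10×3.9/25.9 = 1.51 V, R_Th = R_1‖R_2 = 3.31 kΩ.
Base-emitter loop: V_Th = I_B·R_Th + V_BE + (β+1)I_B·R_E, so I_B = (1.51 − 0.7) / (3.31 + 151×0.82) = 0.00634 mA.
I_C = β·I_B = 150×0.00634 = 0.951 mA, and I_E = (β+1)I_B = 0.957 mA.
V_CE = V_CC − I_C·R_C − I_E·R_E = 10 − 0.951×1.5 − 0.957×0.82 = 7.79 V.
V_CE = 7.79 V > 0.2 V confirms active-region operation.

I_C ≈ 0.95 mA, V_CE ≈ 7.8 V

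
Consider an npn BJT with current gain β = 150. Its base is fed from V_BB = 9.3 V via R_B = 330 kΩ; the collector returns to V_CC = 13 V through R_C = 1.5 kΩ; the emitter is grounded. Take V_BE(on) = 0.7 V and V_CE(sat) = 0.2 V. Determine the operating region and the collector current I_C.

active; I_C ≈ 3.9 mA

Assume active. Base-emitter loop: I_B = (V_BB − V_BE)/R_B = (9.3 − 0.7)/330 = 0.0261 mA.
I_C = β·I_B = 150×0.0261 = 3.91 mA.
V_CE = V_CC − I_C·R_C = 13 − 3.91×1.5 = 7.14 V > V_CE(sat), so the active-region assumption holds.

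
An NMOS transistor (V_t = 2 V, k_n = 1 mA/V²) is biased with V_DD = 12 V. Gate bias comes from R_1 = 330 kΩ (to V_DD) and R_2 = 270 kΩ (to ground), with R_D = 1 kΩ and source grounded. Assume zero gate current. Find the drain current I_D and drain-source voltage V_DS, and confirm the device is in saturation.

I_D ≈ 5.8 mA, V_DS ≈ 6.2 V

V_G = V_DD·R_2/(R_1+R_2) = 12×270/600 = 5.4 V. With the source grounded, V_GS = V_G = 5.4 V.
Assume saturation: I_D = (k_n/2)(V_GS − V_t)² = (1/2)×(5.4 − 2)² = 0.5×3.4² = 5.78 mA.
V_DS = V_DD − I_D·R_D = 12 − 5.78×1 = 6.22 V.
Saturation requires V_DS ≥ V_GS − V_t = 3.4 V; 6.22 ≥ 3.4 ✓.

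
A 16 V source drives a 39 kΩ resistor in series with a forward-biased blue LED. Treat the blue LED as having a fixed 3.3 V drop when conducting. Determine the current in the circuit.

I ≈ 0.33 mA

KVL around the loop: 16 = V_D + I·R = 3.3 + I × 39 kΩ.
So I = (16 − 3.3) / 39 kΩ = 12.7 / 39 = 0.326 mA.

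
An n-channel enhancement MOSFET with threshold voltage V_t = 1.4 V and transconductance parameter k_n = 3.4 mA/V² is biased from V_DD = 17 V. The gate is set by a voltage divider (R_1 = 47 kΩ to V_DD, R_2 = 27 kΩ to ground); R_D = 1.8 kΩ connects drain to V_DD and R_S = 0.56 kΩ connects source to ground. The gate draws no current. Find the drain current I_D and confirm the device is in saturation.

I_D ≈ 5.4 mA

V_G = V_DD·R_2/(R_1+R_2) = 17×27/74 = 6.2 V.
Assume saturation: I_D = (k_n/2)(V_GS − V_t)² with V_GS = V_G − I_D·R_S = 6.2 − 0.56·I_D.
Substituting gives 0.533·I_D² − 10.1·I_D + 39.2 = 0, with roots I_D = 5.4 or 13.6 mA.
The root I_D = 13.6 mA gives V_GS = -1.43 V ≤ V_t, so take I_D = 5.4 mA.
Then V_GS = 3.18 V and V_DS = V_DD − I_D(R_D+R_S) = 17 − 5.4×2.36 = 4.27 V.
Saturation requires V_DS ≥ V_GS − V_t = 1.78 V; 4.27 ≥ 1.78 ✓.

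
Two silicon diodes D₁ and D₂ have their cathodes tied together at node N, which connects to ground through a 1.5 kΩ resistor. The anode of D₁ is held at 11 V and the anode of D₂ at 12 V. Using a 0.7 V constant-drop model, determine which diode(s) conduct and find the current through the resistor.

Only D₂ conducts; I_R ≈ 7.5 mA

Assume both conduct. Then node N would need to be at both 11−0.7 = 10.3 V and 12−0.7 = 11.3 V, which is impossible.
Assume only D₂ conducts: V_N = 12 − 0.7 = 11.3 V, so I_R = 11.3/1.5 = 7.53 mA.
Check D₁: its anode-to-cathode voltage is 11 − 11.3 = -0.3 V < 0.7 V, so it is off. The assumption is consistent.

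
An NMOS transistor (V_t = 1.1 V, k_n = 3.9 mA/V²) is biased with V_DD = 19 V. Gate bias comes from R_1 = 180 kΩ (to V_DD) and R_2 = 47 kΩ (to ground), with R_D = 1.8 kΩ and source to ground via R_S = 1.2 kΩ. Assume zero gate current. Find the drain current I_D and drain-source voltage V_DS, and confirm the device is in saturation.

I_D ≈ 1.6 mA, V_DS ≈ 14 V

V_G = V_DD·R_2/(R_1+R_2) = 19×47/227 = 3.93 V.
Assume saturation: I_D = (k_n/2)(V_GS − V_t)² with V_GS = V_G − I_D·R_S = 3.93 − 1.2·I_D.
Substituting gives 2.81·I_D² − 14.3·I_D + 15.7 = 0, with roots I_D = 1.61 or 3.47 mA.
The root I_D = 3.47 mA gives V_GS = -0.235 V ≤ V_t, so take I_D = 1.61 mA.
Then V_GS = 2.01 V and V_DS = V_DD − I_D(R_D+R_S) = 19 − 1.61×3 = 14.2 V.
Saturation requires V_DS ≥ V_GS − V_t = 0.907 V; 14.2 ≥ 0.907 ✓.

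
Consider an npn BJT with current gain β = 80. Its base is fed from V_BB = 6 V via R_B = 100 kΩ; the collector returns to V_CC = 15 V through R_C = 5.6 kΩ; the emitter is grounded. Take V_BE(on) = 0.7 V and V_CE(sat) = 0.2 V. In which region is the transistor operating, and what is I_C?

Assume active: I_B = (6 − 0.7)/100 = 0.053 mA, giving I_C = β·I_B = 4.24 mA.
But then V_CE = 15 − 4.24×5.6 = -8.74 V < V_CE(sat) = 0.2 V — impossible in the active region.
So the transistor is saturated. With V_CE = 0.2 V, I_C = (V_CC − 0.2)/R_C = 14.8/5.6 = 2.64 mA.
Check: β·I_B = 4.24 mA > I_C = 2.64 mA, confirming saturation.

saturation; I_C ≈ 2.6 mA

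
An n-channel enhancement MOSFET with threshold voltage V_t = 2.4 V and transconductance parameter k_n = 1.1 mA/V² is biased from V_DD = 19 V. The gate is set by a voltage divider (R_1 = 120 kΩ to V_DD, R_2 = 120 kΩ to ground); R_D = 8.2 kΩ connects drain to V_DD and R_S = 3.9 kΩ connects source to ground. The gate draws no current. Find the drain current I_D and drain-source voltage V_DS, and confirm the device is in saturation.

I_D ≈ 1.4 mA, V_DS ≈ 1.9 V

V_G = V_DD·R_2/(R_1+R_2) = 19×120/240 = 9.5 V.
Assume saturation: I_D = (k_n/2)(V_GS − V_t)² with V_GS = V_G − I_D·R_S = 9.5 − 3.9·I_D.
Substituting gives 8.37·I_D² − 31.5·I_D + 27.7 = 0, with roots I_D = 1.41 or 2.35 mA.
The root I_D = 2.35 mA gives V_GS = 0.333 V ≤ V_t, so take I_D = 1.41 mA.
Then V_GS = 4 V and V_DS = V_DD − I_D(R_D+R_S) = 19 − 1.41×12.1 = 1.94 V.
Saturation requires V_DS ≥ V_GS − V_t = 1.6 V; 1.94 ≥ 1.6 ✓.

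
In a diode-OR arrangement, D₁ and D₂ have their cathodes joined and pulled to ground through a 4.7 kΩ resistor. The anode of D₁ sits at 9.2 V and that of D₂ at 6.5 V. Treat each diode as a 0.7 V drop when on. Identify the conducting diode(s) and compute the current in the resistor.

Only D₁ conducts; I_R ≈ 1.8 mA

Assume both conduct. Then node N would need to be at both 9.2−0.7 = 8.5 V and 6.5−0.7 = 5.8 V, which is impossible.
Assume only D₁ conducts: V_N = 9.2 − 0.7 = 8.5 V, so I_R = 8.5/4.7 = 1.81 mA.
Check D₂: its anode-to-cathode voltage is 6.5 − 8.5 = -2 V < 0.7 V, so it is off. The assumption is consistent.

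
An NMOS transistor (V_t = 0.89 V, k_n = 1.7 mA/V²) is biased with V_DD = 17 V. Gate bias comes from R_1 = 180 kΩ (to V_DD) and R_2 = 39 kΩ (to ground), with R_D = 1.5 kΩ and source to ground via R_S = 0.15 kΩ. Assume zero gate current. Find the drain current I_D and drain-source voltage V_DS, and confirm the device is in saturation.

I_D ≈ 2.6 mA, V_DS ≈ 13 V

V_G = V_DD·R_2/(R_1+R_2) = 17×39/219 = 3.03 V.
Assume saturation: I_D = (k_n/2)(V_GS − V_t)² with V_GS = V_G − I_D·R_S = 3.03 − 0.15·I_D.
Substituting gives 0.0191·I_D² − 1.55·I_D + 3.88 = 0, with roots I_D = 2.6 or 78.2 mA.
The root I_D = 78.2 mA gives V_GS = -8.7 V ≤ V_t, so take I_D = 2.6 mA.
Then V_GS = 2.64 V and V_DS = V_DD − I_D(R_D+R_S) = 17 − 2.6×1.65 = 12.7 V.
Saturation requires V_DS ≥ V_GS − V_t = 1.75 V; 12.7 ≥ 1.75 ✓.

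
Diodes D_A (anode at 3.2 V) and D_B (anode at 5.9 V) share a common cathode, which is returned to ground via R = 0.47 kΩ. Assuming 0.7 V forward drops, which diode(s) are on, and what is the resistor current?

Assume both conduct. Then node N would need to be at both 3.2−0.7 = 2.5 V and 5.9−0.7 = 5.2 V, which is impossible.
Assume only D_B conducts: V_N = 5.9 − 0.7 = 5.2 V, so I_R = 5.2/0.47 = 11.1 mA.
Check D_A: its anode-to-cathode voltage is 3.2 − 5.2 = -2 V < 0.7 V, so it is off. The assumption is consistent.

Only D_B conducts; I_R ≈ 11 mA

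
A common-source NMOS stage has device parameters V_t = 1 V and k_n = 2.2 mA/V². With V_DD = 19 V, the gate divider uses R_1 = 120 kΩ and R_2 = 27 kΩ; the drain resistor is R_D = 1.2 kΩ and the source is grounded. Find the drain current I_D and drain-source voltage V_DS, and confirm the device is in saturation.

V_G = V_DD·R_2/(R_1+R_2) = 19×27/147 = 3.49 V. With the source grounded, V_GS = V_G = 3.49 V.
Assume saturation: I_D = (k_n/2)(V_GS − V_t)² = (2.2/2)×(3.49 − 1)² = 1.1×2.49² = 6.82 mA.
V_DS = V_DD − I_D·R_D = 19 − 6.82×1.2 = 10.8 V.
Saturation requires V_DS ≥ V_GS − V_t = 2.49 V; 10.8 ≥ 2.49 ✓.

I_D ≈ 6.8 mA, V_DS ≈ 11 V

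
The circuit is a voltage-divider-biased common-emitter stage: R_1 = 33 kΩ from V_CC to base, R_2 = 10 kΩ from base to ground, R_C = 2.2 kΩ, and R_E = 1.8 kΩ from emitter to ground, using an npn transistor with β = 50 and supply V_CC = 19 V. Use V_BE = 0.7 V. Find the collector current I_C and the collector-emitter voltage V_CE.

Thevenize the base divider: V_Th = V_CC·R_2/(R_1+R_2) = 19×10/43 = 4.42 V, R_Th = R_1‖R_2 = 7.67 kΩ.
Base-emitter loop: V_Th = I_B·R_Th + V_BE + (β+1)I_B·R_E, so I_B = (4.42 − 0.7) / (7.67 + 51×1.8) = 0.0374 mA.
I_C = β·I_B = 50×0.0374 = 1.87 mA, and I_E = (β+1)I_B = 1.91 mA.
V_CE = V_CC − I_C·R_C − I_E·R_E = 19 − 1.87×2.2 − 1.91×1.8 = 11.5 V.
V_CE = 11.5 V > 0.2 V confirms active-region operation.

I_C ≈ 1.9 mA, V_CE ≈ 11 V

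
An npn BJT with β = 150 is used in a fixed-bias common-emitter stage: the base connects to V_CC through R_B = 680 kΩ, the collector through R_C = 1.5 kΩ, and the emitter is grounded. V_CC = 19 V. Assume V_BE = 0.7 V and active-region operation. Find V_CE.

Base loop: V_CC = I_B·R_B + V_BE, so I_B = (19 − 0.7)/680 kΩ = 0.0269 mA.
In the active region I_C = β·I_B = 150 × 0.0269 = 4.04 mA.
Collector loop: V_CE = V_CC − I_C·R_C = 19 − 4.04×1.5 = 12.9 V.
Since V_CE = 12.9 V > V_CE(sat) ≈ 0.2 V, the transistor is in the active region as assumed.

V_CE ≈ 13 V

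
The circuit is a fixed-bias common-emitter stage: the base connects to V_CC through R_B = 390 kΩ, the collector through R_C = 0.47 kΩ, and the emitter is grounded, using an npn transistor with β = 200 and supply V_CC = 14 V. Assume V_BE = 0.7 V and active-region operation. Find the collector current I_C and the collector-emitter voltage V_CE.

I_C ≈ 6.8 mA, V_CE ≈ 11 V

Base loop: V_CC = I_B·R_B + V_BE, so I_B = (14 − 0.7)/390 kΩ = 0.0341 mA.
In the active region I_C = β·I_B = 200 × 0.0341 = 6.82 mA.
Collector loop: V_CE = V_CC − I_C·R_C = 14 − 6.82×0.47 = 10.8 V.
Since V_CE = 10.8 V > V_CE(sat) ≈ 0.2 V, the transistor is in the active region as assumed.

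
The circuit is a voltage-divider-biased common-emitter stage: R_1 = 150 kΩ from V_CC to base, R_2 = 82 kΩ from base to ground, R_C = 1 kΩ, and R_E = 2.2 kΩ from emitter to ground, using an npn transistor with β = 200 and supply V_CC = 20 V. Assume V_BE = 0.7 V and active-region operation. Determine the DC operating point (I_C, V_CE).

Thevenize the base divider: V_Th = V_CC·R_2/(R_1+R_2) = 20×82/232 = 7.07 V, R_Th = R_1‖R_2 = 53 kΩ.
Base-emitter loop: V_Th = I_B·R_Th + V_BE + (β+1)I_B·R_E, so I_B = (7.07 − 0.7) / (53 + 201×2.2) = 0.0129 mA.
I_C = β·I_B = 200×0.0129 = 2.57 mA, and I_E = (β+1)I_B = 2.59 mA.
V_CE = V_CC − I_C·R_C − I_E·R_E = 20 − 2.57×1 − 2.59×2.2 = 11.7 V.
V_CE = 11.7 V > 0.2 V confirms active-region operation.

I_C ≈ 2.6 mA, V_CE ≈ 12 V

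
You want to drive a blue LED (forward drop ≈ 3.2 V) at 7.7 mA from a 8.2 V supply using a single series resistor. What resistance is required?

R ≈ 0.65 kΩ

The resistor drops V_S − V_D = 8.2 − 3.2 = 5 V at 7.7 mA.
R = 5 V / 7.7 mA = 0.649 kΩ.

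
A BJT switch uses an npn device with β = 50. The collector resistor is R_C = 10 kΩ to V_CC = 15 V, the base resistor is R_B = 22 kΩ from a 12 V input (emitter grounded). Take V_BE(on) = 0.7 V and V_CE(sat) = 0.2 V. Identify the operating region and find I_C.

saturation; I_C ≈ 1.5 mA

Assume active: I_B = (12 − 0.7)/22 = 0.514 mA, giving I_C = β·I_B = 25.7 mA.
But then V_CE = 15 − 25.7×10 = -242 V < V_CE(sat) = 0.2 V — impossible in the active region.
So the transistor is saturated. With V_CE = 0.2 V, I_C = (V_CC − 0.2)/R_C = 14.8/10 = 1.48 mA.
Check: β·I_B = 25.7 mA > I_C = 1.48 mA, confirming saturation.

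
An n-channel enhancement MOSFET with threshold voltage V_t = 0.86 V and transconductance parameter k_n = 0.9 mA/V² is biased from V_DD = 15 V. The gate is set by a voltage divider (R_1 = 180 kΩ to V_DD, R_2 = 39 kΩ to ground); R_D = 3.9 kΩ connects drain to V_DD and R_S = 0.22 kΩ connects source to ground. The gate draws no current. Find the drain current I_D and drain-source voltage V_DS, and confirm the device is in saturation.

V_G = V_DD·R_2/(R_1+R_2) = 15×39/219 = 2.67 V.
Assume saturation: I_D = (k_n/2)(V_GS − V_t)² with V_GS = V_G − I_D·R_S = 2.67 − 0.22·I_D.
Substituting gives 0.0218·I_D² − 1.36·I_D + 1.48 = 0, with roots I_D = 1.11 or 61.3 mA.
The root I_D = 61.3 mA gives V_GS = -10.8 V ≤ V_t, so take I_D = 1.11 mA.
Then V_GS = 2.43 V and V_DS = V_DD − I_D(R_D+R_S) = 15 − 1.11×4.12 = 10.4 V.
Saturation requires V_DS ≥ V_GS − V_t = 1.57 V; 10.4 ≥ 1.57 ✓.

I_D ≈ 1.1 mA, V_DS ≈ 10 V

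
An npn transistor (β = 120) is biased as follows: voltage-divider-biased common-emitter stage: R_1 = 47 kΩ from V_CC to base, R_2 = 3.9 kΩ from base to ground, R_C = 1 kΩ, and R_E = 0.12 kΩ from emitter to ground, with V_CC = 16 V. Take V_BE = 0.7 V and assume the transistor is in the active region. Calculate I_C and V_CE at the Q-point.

Thevenize the base divider: V_Th = V_CC·R_2/(R_1+R_2) = 16×3.9/50.9 = 1.23 V, R_Th = R_1‖R_2 = 3.6 kΩ.
Base-emitter loop: V_Th = I_B·R_Th + V_BE + (β+1)I_B·R_E, so I_B = (1.23 − 0.7) / (3.6 + 121×0.12) = 0.029 mA.
I_C = β·I_B = 120×0.029 = 3.48 mA, and I_E = (β+1)I_B = 3.51 mA.
V_CE = V_CC − I_C·R_C − I_E·R_E = 16 − 3.48×1 − 3.51×0.12 = 12.1 V.
V_CE = 12.1 V > 0.2 V confirms active-region operation.

I_C ≈ 3.5 mA, V_CE ≈ 12 V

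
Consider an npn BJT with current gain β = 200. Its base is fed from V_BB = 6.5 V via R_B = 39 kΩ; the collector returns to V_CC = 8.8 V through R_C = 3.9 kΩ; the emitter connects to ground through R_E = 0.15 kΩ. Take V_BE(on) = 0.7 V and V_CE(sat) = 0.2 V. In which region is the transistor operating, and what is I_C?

Assume active: I_B = (6.5 − 0.7)/(39 + 201×0.15) = 0.0839 mA, I_C = β·I_B = 16.8 mA.
Then V_CE = 8.8 − 16.8×3.9 − 16.9×0.15 = -59.2 V < 0.2 V — the active assumption fails.
Re-solve with V_CE = 0.2 V. KCL at the emitter: V_E/R_E = (V_BB−0.7−V_E)/R_B + (V_CC−0.2−V_E)/R_C, giving V_E = 0.339 V.
I_C = (V_CC − 0.2 − V_E)/R_C = (8.6 − 0.339)/3.9 = 2.12 mA.
Check: I_B = (5.8 − 0.339)/39 = 0.14 mA, and β·I_B = 28 mA > I_C, confirming saturation.

saturation; I_C ≈ 2.1 mA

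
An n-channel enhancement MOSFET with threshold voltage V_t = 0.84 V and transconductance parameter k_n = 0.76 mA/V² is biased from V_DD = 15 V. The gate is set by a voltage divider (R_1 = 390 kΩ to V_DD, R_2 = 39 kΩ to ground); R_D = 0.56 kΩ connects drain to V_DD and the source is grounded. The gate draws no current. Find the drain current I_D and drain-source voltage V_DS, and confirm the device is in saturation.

V_G = V_DD·R_2/(R_1+R_2) = 15×39/429 = 1.36 V. With the source grounded, V_GS = V_G = 1.36 V.
Assume saturation: I_D = (k_n/2)(V_GS − V_t)² = (0.76/2)×(1.36 − 0.84)² = 0.38×0.524² = 0.104 mA.
V_DS = V_DD − I_D·R_D = 15 − 0.104×0.56 = 14.9 V.
Saturation requires V_DS ≥ V_GS − V_t = 0.524 V; 14.9 ≥ 0.524 ✓.

I_D ≈ 0.1 mA, V_DS ≈ 15 V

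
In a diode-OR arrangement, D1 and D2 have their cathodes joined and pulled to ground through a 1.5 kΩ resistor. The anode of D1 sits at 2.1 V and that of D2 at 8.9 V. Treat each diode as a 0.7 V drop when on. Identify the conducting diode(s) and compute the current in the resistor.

Only D2 conducts; I_R ≈ 5.5 mA

Assume both conduct. Then node N would need to be at both 2.1−0.7 = 1.4 V and 8.9−0.7 = 8.2 V, which is impossible.
Assume only D2 conducts: V_N = 8.9 − 0.7 = 8.2 V, so I_R = 8.2/1.5 = 5.47 mA.
Check D1: its anode-to-cathode voltage is 2.1 − 8.2 = -6.1 V < 0.7 V, so it is off. The assumption is consistent.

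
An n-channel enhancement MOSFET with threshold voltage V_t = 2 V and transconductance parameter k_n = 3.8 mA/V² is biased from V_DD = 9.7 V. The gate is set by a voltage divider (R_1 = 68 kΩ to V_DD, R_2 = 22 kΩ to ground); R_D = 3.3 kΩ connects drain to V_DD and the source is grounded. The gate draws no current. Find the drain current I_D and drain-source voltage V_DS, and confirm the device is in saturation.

I_D ≈ 0.26 mA, V_DS ≈ 8.8 V

V_G = V_DD·R_2/(R_1+R_2) = 9.7×22/90 = 2.37 V. With the source grounded, V_GS = V_G = 2.37 V.
Assume saturation: I_D = (k_n/2)(V_GS − V_t)² = (3.8/2)×(2.37 − 2)² = 1.9×0.371² = 0.262 mA.
V_DS = V_DD − I_D·R_D = 9.7 − 0.262×3.3 = 8.84 V.
Saturation requires V_DS ≥ V_GS − V_t = 0.371 V; 8.84 ≥ 0.371 ✓.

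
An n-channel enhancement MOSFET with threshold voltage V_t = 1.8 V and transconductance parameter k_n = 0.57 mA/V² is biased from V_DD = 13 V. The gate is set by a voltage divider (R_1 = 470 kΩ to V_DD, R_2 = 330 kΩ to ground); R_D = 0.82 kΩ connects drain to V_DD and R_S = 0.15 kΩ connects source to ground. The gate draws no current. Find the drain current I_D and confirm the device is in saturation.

V_G = V_DD·R_2/(R_1+R_2) = 13×330/800 = 5.36 V.
Assume saturation: I_D = (k_n/2)(V_GS − V_t)² with V_GS = V_G − I_D·R_S = 5.36 − 0.15·I_D.
Substituting gives 0.00641·I_D² − 1.3·I_D + 3.62 = 0, with roots I_D = 2.81 or 201 mA.
The root I_D = 201 mA gives V_GS = -24.7 V ≤ V_t, so take I_D = 2.81 mA.
Then V_GS = 4.94 V and V_DS = V_DD − I_D(R_D+R_S) = 13 − 2.81×0.97 = 10.3 V.
Saturation requires V_DS ≥ V_GS − V_t = 3.14 V; 10.3 ≥ 3.14 ✓.

I_D ≈ 2.8 mA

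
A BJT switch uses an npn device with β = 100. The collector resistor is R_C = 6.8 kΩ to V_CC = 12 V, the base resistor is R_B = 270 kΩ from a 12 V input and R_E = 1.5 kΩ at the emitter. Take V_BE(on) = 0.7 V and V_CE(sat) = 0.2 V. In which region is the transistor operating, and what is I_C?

saturation; I_C ≈ 1.4 mA

Assume active: I_B = (12 − 0.7)/(270 + 101×1.5) = 0.0268 mA, I_C = β·I_B = 2.68 mA.
Then V_CE = 12 − 2.68×6.8 − 2.71×1.5 = -10.3 V < 0.2 V — the active assumption fails.
Re-solve with V_CE = 0.2 V. KCL at the emitter: V_E/R_E = (V_BB−0.7−V_E)/R_B + (V_CC−0.2−V_E)/R_C, giving V_E = 2.17 V.
I_C = (V_CC − 0.2 − V_E)/R_C = (11.8 − 2.17)/6.8 = 1.42 mA.
Check: I_B = (11.3 − 2.17)/270 = 0.0338 mA, and β·I_B = 3.38 mA > I_C, confirming saturation.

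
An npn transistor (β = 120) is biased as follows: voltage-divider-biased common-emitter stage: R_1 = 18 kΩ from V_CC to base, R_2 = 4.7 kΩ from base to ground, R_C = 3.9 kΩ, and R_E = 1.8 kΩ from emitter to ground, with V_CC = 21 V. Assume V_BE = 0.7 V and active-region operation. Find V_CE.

V_CE ≈ 9.7 V

Thevenize the base divider: V_Th = V_CC·R_2/(R_1+R_2) = 21×4.7/22.7 = 4.35 V, R_Th = R_1‖R_2 = 3.73 kΩ.
Base-emitter loop: V_Th = I_B·R_Th + V_BE + (β+1)I_B·R_E, so I_B = (4.35 − 0.7) / (3.73 + 121×1.8) = 0.0165 mA.
I_C = β·I_B = 120×0.0165 = 1.98 mA, and I_E = (β+1)I_B = 1.99 mA.
V_CE = V_CC − I_C·R_C − I_E·R_E = 21 − 1.98×3.9 − 1.99×1.8 = 9.71 V.
V_CE = 9.71 V > 0.2 V confirms active-region operation.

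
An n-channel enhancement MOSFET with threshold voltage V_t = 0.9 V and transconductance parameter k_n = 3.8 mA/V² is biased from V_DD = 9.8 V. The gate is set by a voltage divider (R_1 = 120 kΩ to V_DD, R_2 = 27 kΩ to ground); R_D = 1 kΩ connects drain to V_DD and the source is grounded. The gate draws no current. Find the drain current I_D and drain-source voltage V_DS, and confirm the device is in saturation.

I_D ≈ 1.5 mA, V_DS ≈ 8.3 V

V_G = V_DD·R_2/(R_1+R_2) = 9.8×27/147 = 1.8 V. With the source grounded, V_GS = V_G = 1.8 V.
Assume saturation: I_D = (k_n/2)(V_GS − V_t)² = (3.8/2)×(1.8 − 0.9)² = 1.9×0.9² = 1.54 mA.
V_DS = V_DD − I_D·R_D = 9.8 − 1.54×1 = 8.26 V.
Saturation requires V_DS ≥ V_GS − V_t = 0.9 V; 8.26 ≥ 0.9 ✓.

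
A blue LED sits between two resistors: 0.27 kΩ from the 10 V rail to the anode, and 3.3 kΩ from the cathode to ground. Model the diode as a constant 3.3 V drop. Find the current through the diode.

The two resistors are in series with the diode, so KVL gives 10 = I·0.27 + 3.3 + I·3.3.
I = (10 − 3.3) / (0.27 + 3.3) kΩ = 6.7 / 3.57 = 1.88 mA.

I ≈ 1.9 mA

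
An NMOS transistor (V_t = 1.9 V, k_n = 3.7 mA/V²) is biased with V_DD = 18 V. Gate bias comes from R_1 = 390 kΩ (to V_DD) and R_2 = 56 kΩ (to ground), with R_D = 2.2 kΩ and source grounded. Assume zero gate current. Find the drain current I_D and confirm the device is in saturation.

I_D ≈ 0.24 mA

V_G = V_DD·R_2/(R_1+R_2) = 18×56/446 = 2.26 V. With the source grounded, V_GS = V_G = 2.26 V.
Assume saturation: I_D = (k_n/2)(V_GS − V_t)² = (3.7/2)×(2.26 − 1.9)² = 1.85×0.36² = 0.24 mA.
V_DS = V_DD − I_D·R_D = 18 − 0.24×2.2 = 17.5 V.
Saturation requires V_DS ≥ V_GS − V_t = 0.36 V; 17.5 ≥ 0.36 ✓.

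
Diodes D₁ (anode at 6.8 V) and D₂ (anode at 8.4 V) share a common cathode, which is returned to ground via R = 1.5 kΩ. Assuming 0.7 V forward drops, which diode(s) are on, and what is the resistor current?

Assume both conduct. Then node N would need to be at both 6.8−0.7 = 6.1 V and 8.4−0.7 = 7.7 V, which is impossible.
Assume only D₂ conducts: V_N = 8.4 − 0.7 = 7.7 V, so I_R = 7.7/1.5 = 5.13 mA.
Check D₁: its anode-to-cathode voltage is 6.8 − 7.7 = -0.9 V < 0.7 V, so it is off. The assumption is consistent.

Only D₂ conducts; I_R ≈ 5.1 mA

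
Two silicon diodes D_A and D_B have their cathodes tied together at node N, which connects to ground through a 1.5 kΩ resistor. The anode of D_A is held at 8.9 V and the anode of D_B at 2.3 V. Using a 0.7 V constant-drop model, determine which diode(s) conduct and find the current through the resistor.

Only D_A conducts; I_R ≈ 5.5 mA

Assume both conduct. Then node N would need to be at both 8.9−0.7 = 8.2 V and 2.3−0.7 = 1.6 V, which is impossible.
Assume only D_A conducts: V_N = 8.9 − 0.7 = 8.2 V, so I_R = 8.2/1.5 = 5.47 mA.
Check D_B: its anode-to-cathode voltage is 2.3 − 8.2 = -5.9 V < 0.7 V, so it is off. The assumption is consistent.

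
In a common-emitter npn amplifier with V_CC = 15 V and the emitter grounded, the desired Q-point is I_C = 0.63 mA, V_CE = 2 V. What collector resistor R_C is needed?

R_C ≈ 21 kΩ

Collector loop: V_CC = I_C·R_C + V_CE.
R_C = (V_CC − V_CE)/I_C = (15 − 2)/0.63 = 20.6 kΩ.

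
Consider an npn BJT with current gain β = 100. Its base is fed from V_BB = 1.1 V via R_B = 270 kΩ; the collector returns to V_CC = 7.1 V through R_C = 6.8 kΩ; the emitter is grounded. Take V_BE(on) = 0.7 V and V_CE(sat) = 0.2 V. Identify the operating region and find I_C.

Assume active. Base-emitter loop: I_B = (V_BB − V_BE)/R_B = (1.1 − 0.7)/270 = 0.00148 mA.
I_C = β·I_B = 100×0.00148 = 0.148 mA.
V_CE = V_CC − I_C·R_C = 7.1 − 0.148×6.8 = 6.09 V > V_CE(sat), so the active-region assumption holds.

active; I_C ≈ 0.15 mA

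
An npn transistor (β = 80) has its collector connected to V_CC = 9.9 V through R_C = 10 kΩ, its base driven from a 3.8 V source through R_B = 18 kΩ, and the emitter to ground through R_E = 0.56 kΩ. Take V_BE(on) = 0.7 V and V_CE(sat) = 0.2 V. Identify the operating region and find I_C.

saturation; I_C ≈ 0.91 mA

Assume active: I_B = (3.8 − 0.7)/(18 + 81×0.56) = 0.0489 mA, I_C = β·I_B = 3.91 mA.
Then V_CE = 9.9 − 3.91×10 − 3.96×0.56 = -31.5 V < 0.2 V — the active assumption fails.
Re-solve with V_CE = 0.2 V. KCL at the emitter: V_E/R_E = (V_BB−0.7−V_E)/R_B + (V_CC−0.2−V_E)/R_C, giving V_E = 0.588 V.
I_C = (V_CC − 0.2 − V_E)/R_C = (9.7 − 0.588)/10 = 0.911 mA.
Check: I_B = (3.1 − 0.588)/18 = 0.14 mA, and β·I_B = 11.2 mA > I_C, confirming saturation.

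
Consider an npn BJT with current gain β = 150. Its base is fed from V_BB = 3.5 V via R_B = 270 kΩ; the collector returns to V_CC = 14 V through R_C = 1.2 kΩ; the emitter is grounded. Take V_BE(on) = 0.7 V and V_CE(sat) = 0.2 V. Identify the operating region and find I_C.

Assume active. Base-emitter loop: I_B = (V_BB − V_BE)/R_B = (3.5 − 0.7)/270 = 0.0104 mA.
I_C = β·I_B = 150×0.0104 = 1.56 mA.
V_CE = V_CC − I_C·R_C = 14 − 1.56×1.2 = 12.1 V > V_CE(sat), so the active-region assumption holds.

active; I_C ≈ 1.6 mA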